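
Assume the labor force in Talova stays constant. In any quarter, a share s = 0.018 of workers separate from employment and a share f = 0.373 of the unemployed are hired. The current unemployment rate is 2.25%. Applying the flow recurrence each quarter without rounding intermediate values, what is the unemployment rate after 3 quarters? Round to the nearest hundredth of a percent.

With a fixed labor force, u_{t+1} = u_t + s·(1−u_t) − f·u_t = u_t·(1−s−f) + s.
Here 1−s−f = 0.609 and s = 0.018.
u_1 = 0.022500 × 0.609 + 0.018 = 0.031702.
u_2 = 0.031702 × 0.609 + 0.018 = 0.037307.
u_3 = 0.037307 × 0.609 + 0.018 = 0.040720.

Unemployment rate after three quarters ≈ 4.07%.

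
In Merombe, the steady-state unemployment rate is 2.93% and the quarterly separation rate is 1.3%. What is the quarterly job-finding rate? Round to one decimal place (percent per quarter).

Job-finding rate ≈ 43.1% per quarter.

From u* = s/(s+f): f = s·(1−u)/u.
f = 1.3 × (1 − 0.0293) / 0.0293 = 1.2619 / 0.0293 ≈ 43.1% per quarter.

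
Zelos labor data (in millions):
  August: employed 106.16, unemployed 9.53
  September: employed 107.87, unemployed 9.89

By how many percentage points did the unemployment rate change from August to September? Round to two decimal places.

August: labor force = 106.16 + 9.53 = 115.69; u = 9.53/115.69 = 8.24%.
September: labor force = 107.87 + 9.89 = 117.76; u = 9.89/117.76 = 8.40%.
Change = 8.40% − 8.24% = +0.16 pp.

The unemployment rate changed by +0.16 percentage points.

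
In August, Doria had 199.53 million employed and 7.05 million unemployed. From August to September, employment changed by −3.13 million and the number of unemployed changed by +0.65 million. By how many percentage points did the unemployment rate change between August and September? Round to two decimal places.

The unemployment rate changed by +0.36 percentage points.

August: labor force = 199.53 + 7.05 = 206.58; u = 7.05/206.58 = 3.41%.
September: labor force = 196.40 + 7.70 = 204.10; u = 7.70/204.10 = 3.77%.
Change = 3.77% − 3.41% = +0.36 pp.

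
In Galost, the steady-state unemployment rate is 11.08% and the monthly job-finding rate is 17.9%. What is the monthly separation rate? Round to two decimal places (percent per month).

From u* = s/(s+f): s = u·f/(1−u).
s = 0.1108 × 17.9 / (1 − 0.1108) = 1.9833 / 0.8892 ≈ 2.23% per month.

Separation rate ≈ 2.23% per month.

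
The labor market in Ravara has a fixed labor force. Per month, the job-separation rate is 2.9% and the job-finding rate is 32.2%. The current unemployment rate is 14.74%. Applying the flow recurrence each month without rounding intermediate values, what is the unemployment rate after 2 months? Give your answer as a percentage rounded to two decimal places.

With a fixed labor force, u_{t+1} = u_t + s·(1−u_t) − f·u_t = u_t·(1−s−f) + s.
Here 1−s−f = 0.649 and s = 0.029.
u_1 = 0.147400 × 0.649 + 0.029 = 0.124663.
u_2 = 0.124663 × 0.649 + 0.029 = 0.109906.

Unemployment rate after two months ≈ 10.99%.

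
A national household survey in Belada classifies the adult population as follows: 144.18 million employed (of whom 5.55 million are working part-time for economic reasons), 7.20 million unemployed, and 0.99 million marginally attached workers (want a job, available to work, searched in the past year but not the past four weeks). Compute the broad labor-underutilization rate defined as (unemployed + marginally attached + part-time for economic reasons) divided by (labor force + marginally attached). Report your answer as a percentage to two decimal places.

Labor force = 144.18 + 7.20 = 151.38 million.
Numerator = 7.20 + 0.99 + 5.55 = 13.74 million.
Denominator = 151.38 + 0.99 = 152.37 million.
Broad rate = 13.74 / 152.37 = 9.02%.

Broad underutilization rate ≈ 9.02%.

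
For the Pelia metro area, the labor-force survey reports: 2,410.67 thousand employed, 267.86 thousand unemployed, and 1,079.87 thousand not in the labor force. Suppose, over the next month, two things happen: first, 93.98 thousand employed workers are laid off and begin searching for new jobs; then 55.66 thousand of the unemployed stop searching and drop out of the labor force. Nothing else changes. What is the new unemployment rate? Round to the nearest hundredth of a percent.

New unemployment rate ≈ 11.67%.

Initially, labor force = 2,410.67 + 267.86 = 2,678.53 thousand, so u = 267.86/2,678.53 = 10.00%.
After the first change, employed falls and unemployed rises by 93.98; labor force unchanged → E = 2,316.69, U = 361.84, labor force = 2,678.53 thousand.
After the second change, unemployed and labor force both fall by 55.66 → E = 2,316.69, U = 306.18, labor force = 2,622.87 thousand.
New unemployment rate = 306.18 / 2,622.87 = 11.67%.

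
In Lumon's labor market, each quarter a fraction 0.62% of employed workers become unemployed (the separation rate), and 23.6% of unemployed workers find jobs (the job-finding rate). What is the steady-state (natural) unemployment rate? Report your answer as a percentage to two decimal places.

Steady-state unemployment rate ≈ 2.56%.

At steady state the flows balance: s·E = f·U, so U/(E+U) = s/(s+f).
u* = 0.62 / (0.62 + 23.6) = 0.62 / 24.22 = 2.56%.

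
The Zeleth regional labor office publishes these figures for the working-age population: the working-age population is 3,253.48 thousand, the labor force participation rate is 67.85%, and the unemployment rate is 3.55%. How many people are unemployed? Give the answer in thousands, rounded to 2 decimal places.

Labor force = 0.6785 × 3,253.48 = 2,207.49 thousand.
Unemployed = 0.0355 × 2,207.49 ≈ 78.37 thousand.

About 78.37 thousand are unemployed.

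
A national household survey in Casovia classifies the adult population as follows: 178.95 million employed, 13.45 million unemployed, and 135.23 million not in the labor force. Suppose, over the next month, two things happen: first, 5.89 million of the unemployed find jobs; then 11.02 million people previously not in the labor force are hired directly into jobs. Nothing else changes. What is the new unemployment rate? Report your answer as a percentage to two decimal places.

Initially, labor force = 178.95 + 13.45 = 192.40 million, so u = 13.45/192.40 = 6.99%.
After the first change, unemployed falls and employed rises by 5.89; labor force unchanged → E = 184.84, U = 7.56, labor force = 192.40 million.
After the second change, employed and labor force both rise by 11.02; unemployed unchanged → E = 195.86, U = 7.56, labor force = 203.42 million.
New unemployment rate = 7.56 / 203.42 = 3.72%.

New unemployment rate ≈ 3.72%.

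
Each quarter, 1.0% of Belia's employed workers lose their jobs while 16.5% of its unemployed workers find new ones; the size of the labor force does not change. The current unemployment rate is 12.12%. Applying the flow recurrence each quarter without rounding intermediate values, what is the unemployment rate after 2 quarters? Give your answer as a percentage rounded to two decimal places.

Unemployment rate after two quarters ≈ 10.07%.

With a fixed labor force, u_{t+1} = u_t + s·(1−u_t) − f·u_t = u_t·(1−s−f) + s.
Here 1−s−f = 0.825 and s = 0.010.
u_1 = 0.121200 × 0.825 + 0.010 = 0.109990.
u_2 = 0.109990 × 0.825 + 0.010 = 0.100742.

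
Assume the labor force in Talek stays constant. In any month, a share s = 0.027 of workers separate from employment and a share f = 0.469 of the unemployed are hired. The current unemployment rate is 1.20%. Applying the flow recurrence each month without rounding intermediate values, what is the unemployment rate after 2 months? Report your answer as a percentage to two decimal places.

Unemployment rate after two months ≈ 4.37%.

With a fixed labor force, u_{t+1} = u_t + s·(1−u_t) − f·u_t = u_t·(1−s−f) + s.
Here 1−s−f = 0.504 and s = 0.027.
u_1 = 0.012000 × 0.504 + 0.027 = 0.033048.
u_2 = 0.033048 × 0.504 + 0.027 = 0.043656.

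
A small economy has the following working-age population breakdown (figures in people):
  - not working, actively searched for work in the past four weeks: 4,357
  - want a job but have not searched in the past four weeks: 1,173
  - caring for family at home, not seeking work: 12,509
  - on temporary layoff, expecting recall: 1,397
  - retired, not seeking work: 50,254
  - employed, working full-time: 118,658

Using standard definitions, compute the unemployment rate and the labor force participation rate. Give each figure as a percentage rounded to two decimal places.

Employed = 118,658.
Unemployed = 4,357 + 1,397 = 5,754 (jobless and actively searching, or on temporary layoff).
Labor force = 118,658 + 5,754 = 124,412.
Not in labor force = 1,173 + 12,509 + 50,254 = 63,936 (those not working and not actively searching are outside the labor force — including those who want a job but have given up searching).
Civilian working-age population = 124,412 + 63,936 = 188,348.
Unemployment rate = 5,754 / 124,412 = 4.62%.
Labor force participation rate = 124,412 / 188,348 = 66.05%.

Unemployment rate ≈ 4.62%; labor force participation rate ≈ 66.05%.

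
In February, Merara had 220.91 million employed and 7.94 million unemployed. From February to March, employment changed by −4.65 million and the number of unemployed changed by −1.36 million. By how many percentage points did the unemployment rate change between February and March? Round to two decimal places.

The unemployment rate changed by −0.52 percentage points.

February: labor force = 220.91 + 7.94 = 228.85; u = 7.94/228.85 = 3.47%.
March: labor force = 216.26 + 6.58 = 222.84; u = 6.58/222.84 = 2.95%.
Change = 2.95% − 3.47% = −0.52 pp.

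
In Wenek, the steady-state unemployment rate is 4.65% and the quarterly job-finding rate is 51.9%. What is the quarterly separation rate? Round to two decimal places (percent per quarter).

From u* = s/(s+f): s = u·f/(1−u).
s = 0.0465 × 51.9 / (1 − 0.0465) = 2.4134 / 0.9535 ≈ 2.53% per quarter.

Separation rate ≈ 2.53% per quarter.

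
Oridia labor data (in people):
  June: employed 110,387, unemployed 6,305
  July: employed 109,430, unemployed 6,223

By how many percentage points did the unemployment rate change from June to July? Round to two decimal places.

The unemployment rate changed by −0.02 percentage points.

June: labor force = 110,387 + 6,305 = 116,692; u = 6,305/116,692 = 5.40%.
July: labor force = 109,430 + 6,223 = 115,653; u = 6,223/115,653 = 5.38%.
Change = 5.38% − 5.40% = −0.02 pp.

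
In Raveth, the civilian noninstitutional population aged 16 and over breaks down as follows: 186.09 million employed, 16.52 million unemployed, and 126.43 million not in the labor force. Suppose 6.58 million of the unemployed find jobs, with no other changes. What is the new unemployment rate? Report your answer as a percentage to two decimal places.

New unemployment rate ≈ 4.91%.

Initially, labor force = 186.09 + 16.52 = 202.61 million, so u = 16.52/202.61 = 8.15%.
After the change, unemployed falls and employed rises by 6.58; labor force unchanged → E = 192.67, U = 9.94, labor force = 202.61 million.
New unemployment rate = 9.94 / 202.61 = 4.91%.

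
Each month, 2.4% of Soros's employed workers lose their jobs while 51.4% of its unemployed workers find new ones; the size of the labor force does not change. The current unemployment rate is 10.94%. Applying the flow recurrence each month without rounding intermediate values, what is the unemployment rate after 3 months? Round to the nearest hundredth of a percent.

With a fixed labor force, u_{t+1} = u_t + s·(1−u_t) − f·u_t = u_t·(1−s−f) + s.
Here 1−s−f = 0.462 and s = 0.024.
u_1 = 0.109400 × 0.462 + 0.024 = 0.074543.
u_2 = 0.074543 × 0.462 + 0.024 = 0.058439.
u_3 = 0.058439 × 0.462 + 0.024 = 0.050999.

Unemployment rate after three months ≈ 5.10%.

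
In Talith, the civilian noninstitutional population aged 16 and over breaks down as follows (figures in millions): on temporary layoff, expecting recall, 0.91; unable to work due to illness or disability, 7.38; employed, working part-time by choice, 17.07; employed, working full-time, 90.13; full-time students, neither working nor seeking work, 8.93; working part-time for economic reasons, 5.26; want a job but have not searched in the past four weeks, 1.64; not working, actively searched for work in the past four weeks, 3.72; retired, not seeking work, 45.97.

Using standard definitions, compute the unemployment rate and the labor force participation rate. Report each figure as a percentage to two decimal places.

Employed = 17.07 + 90.13 + 5.26 = 112.46 million (anyone who worked, including part-time for economic reasons, counts as employed).
Unemployed = 0.91 + 3.72 = 4.63 million (jobless and actively searching, or on temporary layoff).
Labor force = 112.46 + 4.63 = 117.09 million.
Not in labor force = 7.38 + 8.93 + 1.64 + 45.97 = 63.92 million (those not working and not actively searching are outside the labor force — including those who want a job but have given up searching).
Civilian working-age population = 117.09 + 63.92 = 181.01 million.
Unemployment rate = 4.63 / 117.09 = 3.95%.
Labor force participation rate = 117.09 / 181.01 = 64.69%.

Unemployment rate ≈ 3.95%; labor force participation rate ≈ 64.69%.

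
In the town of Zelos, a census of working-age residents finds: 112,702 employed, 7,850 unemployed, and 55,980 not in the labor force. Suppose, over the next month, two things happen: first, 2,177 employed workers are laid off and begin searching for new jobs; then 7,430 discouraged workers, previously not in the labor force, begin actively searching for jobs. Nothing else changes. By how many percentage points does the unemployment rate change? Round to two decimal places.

The unemployment rate changes by +7.13 percentage points.

Initially, labor force = 112,702 + 7,850 = 120,552, so u = 7,850/120,552 = 6.51%.
After the first change, employed falls and unemployed rises by 2,177; labor force unchanged → E = 110,525, U = 10,027, labor force = 120,552.
After the second change, unemployed and labor force both rise by 7,430 → E = 110,525, U = 17,457, labor force = 127,982.
New unemployment rate = 17,457 / 127,982 = 13.64%.
Change = 13.64% − 6.51% = +7.13 percentage points.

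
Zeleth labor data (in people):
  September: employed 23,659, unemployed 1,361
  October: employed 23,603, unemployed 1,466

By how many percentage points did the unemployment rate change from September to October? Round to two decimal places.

The unemployment rate changed by +0.41 percentage points.

September: labor force = 23,659 + 1,361 = 25,020; u = 1,361/25,020 = 5.44%.
October: labor force = 23,603 + 1,466 = 25,069; u = 1,466/25,069 = 5.85%.
Change = 5.85% − 5.44% = +0.41 pp.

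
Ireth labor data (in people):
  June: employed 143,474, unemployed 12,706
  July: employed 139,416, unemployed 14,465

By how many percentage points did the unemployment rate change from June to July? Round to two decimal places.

June: labor force = 143,474 + 12,706 = 156,180; u = 12,706/156,180 = 8.14%.
July: labor force = 139,416 + 14,465 = 153,881; u = 14,465/153,881 = 9.40%.
Change = 9.40% − 8.14% = +1.26 pp.

The unemployment rate changed by +1.26 percentage points.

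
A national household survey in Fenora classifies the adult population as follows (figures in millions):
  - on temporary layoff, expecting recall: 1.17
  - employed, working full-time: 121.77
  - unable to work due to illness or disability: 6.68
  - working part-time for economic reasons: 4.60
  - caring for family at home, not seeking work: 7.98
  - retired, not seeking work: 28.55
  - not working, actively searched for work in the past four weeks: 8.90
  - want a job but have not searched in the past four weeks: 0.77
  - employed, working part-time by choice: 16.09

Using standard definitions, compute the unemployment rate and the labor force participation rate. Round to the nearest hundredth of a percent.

Unemployment rate ≈ 6.60%; labor force participation rate ≈ 77.62%.

Employed = 121.77 + 4.60 + 16.09 = 142.46 million (anyone who worked, including part-time for economic reasons, counts as employed).
Unemployed = 1.17 + 8.90 = 10.07 million (jobless and actively searching, or on temporary layoff).
Labor force = 142.46 + 10.07 = 152.53 million.
Not in labor force = 6.68 + 7.98 + 28.55 + 0.77 = 43.98 million (those not working and not actively searching are outside the labor force — including those who want a job but have given up searching).
Civilian working-age population = 152.53 + 43.98 = 196.51 million.
Unemployment rate = 10.07 / 152.53 = 6.60%.
Labor force participation rate = 152.53 / 196.51 = 77.62%.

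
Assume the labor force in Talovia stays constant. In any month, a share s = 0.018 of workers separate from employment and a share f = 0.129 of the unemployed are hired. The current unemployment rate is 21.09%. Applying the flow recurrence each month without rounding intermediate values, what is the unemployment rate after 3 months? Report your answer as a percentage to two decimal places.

Unemployment rate after three months ≈ 17.73%.

With a fixed labor force, u_{t+1} = u_t + s·(1−u_t) − f·u_t = u_t·(1−s−f) + s.
Here 1−s−f = 0.853 and s = 0.018.
u_1 = 0.210900 × 0.853 + 0.018 = 0.197898.
u_2 = 0.197898 × 0.853 + 0.018 = 0.186807.
u_3 = 0.186807 × 0.853 + 0.018 = 0.177346.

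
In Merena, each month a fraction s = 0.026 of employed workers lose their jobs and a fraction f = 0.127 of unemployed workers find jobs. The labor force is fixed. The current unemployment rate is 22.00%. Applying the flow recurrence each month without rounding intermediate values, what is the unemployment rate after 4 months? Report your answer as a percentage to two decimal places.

With a fixed labor force, u_{t+1} = u_t + s·(1−u_t) − f·u_t = u_t·(1−s−f) + s.
Here 1−s−f = 0.847 and s = 0.026.
u_1 = 0.220000 × 0.847 + 0.026 = 0.212340.
u_2 = 0.212340 × 0.847 + 0.026 = 0.205852.
u_3 = 0.205852 × 0.847 + 0.026 = 0.200357.
u_4 = 0.200357 × 0.847 + 0.026 = 0.195702.

Unemployment rate after four months ≈ 19.57%.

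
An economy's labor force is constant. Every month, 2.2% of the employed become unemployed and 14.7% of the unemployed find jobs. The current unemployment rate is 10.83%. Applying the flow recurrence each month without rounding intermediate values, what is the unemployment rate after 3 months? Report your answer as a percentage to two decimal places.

Unemployment rate after three months ≈ 11.76%.

With a fixed labor force, u_{t+1} = u_t + s·(1−u_t) − f·u_t = u_t·(1−s−f) + s.
Here 1−s−f = 0.831 and s = 0.022.
u_1 = 0.108300 × 0.831 + 0.022 = 0.111997.
u_2 = 0.111997 × 0.831 + 0.022 = 0.115070.
u_3 = 0.115070 × 0.831 + 0.022 = 0.117623.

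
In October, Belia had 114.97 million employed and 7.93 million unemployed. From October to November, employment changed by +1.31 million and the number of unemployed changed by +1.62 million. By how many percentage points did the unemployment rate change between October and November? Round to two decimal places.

October: labor force = 114.97 + 7.93 = 122.90; u = 7.93/122.90 = 6.45%.
November: labor force = 116.28 + 9.55 = 125.83; u = 9.55/125.83 = 7.59%.
Change = 7.59% − 6.45% = +1.14 pp.

The unemployment rate changed by +1.14 percentage points.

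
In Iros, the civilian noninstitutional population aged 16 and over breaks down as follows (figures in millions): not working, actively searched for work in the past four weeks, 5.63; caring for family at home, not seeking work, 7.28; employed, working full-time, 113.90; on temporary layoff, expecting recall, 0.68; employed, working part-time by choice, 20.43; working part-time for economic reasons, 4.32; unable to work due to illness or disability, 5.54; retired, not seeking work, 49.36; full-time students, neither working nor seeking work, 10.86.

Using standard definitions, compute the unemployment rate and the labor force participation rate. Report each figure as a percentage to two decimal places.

Unemployment rate ≈ 4.35%; labor force participation rate ≈ 66.50%.

Employed = 113.90 + 20.43 + 4.32 = 138.65 million (anyone who worked, including part-time for economic reasons, counts as employed).
Unemployed = 5.63 + 0.68 = 6.31 million (jobless and actively searching, or on temporary layoff).
Labor force = 138.65 + 6.31 = 144.96 million.
Not in labor force = 7.28 + 5.54 + 49.36 + 10.86 = 73.04 million (those not working and not actively searching are outside the labor force).
Civilian working-age population = 144.96 + 73.04 = 218.00 million.
Unemployment rate = 6.31 / 144.96 = 4.35%.
Labor force participation rate = 144.96 / 218.00 = 66.50%.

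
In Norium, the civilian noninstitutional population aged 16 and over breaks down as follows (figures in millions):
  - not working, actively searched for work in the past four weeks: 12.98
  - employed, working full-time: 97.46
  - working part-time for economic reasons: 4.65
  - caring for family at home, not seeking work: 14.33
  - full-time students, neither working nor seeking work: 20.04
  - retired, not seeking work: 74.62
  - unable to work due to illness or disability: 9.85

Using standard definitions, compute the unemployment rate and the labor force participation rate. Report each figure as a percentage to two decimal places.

Unemployment rate ≈ 11.28%; labor force participation rate ≈ 49.20%.

Employed = 97.46 + 4.65 = 102.11 million (anyone who worked, including part-time for economic reasons, counts as employed).
Unemployed = 12.98 million.
Labor force = 102.11 + 12.98 = 115.09 million.
Not in labor force = 14.33 + 20.04 + 74.62 + 9.85 = 118.84 million (those not working and not actively searching are outside the labor force).
Civilian working-age population = 115.09 + 118.84 = 233.93 million.
Unemployment rate = 12.98 / 115.09 = 11.28%.
Labor force participation rate = 115.09 / 233.93 = 49.20%.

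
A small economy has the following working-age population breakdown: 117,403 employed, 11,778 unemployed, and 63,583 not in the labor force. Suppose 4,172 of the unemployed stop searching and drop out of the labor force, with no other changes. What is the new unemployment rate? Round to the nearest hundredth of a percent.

New unemployment rate ≈ 6.08%.

Initially, labor force = 117,403 + 11,778 = 129,181, so u = 11,778/129,181 = 9.12%.
After the change, unemployed and labor force both fall by 4,172 → E = 117,403, U = 7,606, labor force = 125,009.
New unemployment rate = 7,606 / 125,009 = 6.08%.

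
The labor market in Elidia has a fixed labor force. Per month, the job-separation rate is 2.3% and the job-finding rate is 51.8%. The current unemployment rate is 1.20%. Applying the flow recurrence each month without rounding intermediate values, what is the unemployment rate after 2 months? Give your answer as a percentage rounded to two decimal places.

Unemployment rate after two months ≈ 3.61%.

With a fixed labor force, u_{t+1} = u_t + s·(1−u_t) − f·u_t = u_t·(1−s−f) + s.
Here 1−s−f = 0.459 and s = 0.023.
u_1 = 0.012000 × 0.459 + 0.023 = 0.028508.
u_2 = 0.028508 × 0.459 + 0.023 = 0.036085.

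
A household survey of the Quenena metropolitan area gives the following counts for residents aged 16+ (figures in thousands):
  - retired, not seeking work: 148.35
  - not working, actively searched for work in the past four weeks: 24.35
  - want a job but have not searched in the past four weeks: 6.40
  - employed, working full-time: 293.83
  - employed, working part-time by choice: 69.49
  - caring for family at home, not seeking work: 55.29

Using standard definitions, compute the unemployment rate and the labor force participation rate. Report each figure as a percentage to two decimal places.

Employed = 293.83 + 69.49 = 363.32 thousand.
Unemployed = 24.35 thousand.
Labor force = 363.32 + 24.35 = 387.67 thousand.
Not in labor force = 148.35 + 6.40 + 55.29 = 210.04 thousand (those not working and not actively searching are outside the labor force — including those who want a job but have given up searching).
Civilian working-age population = 387.67 + 210.04 = 597.71 thousand.
Unemployment rate = 24.35 / 387.67 = 6.28%.
Labor force participation rate = 387.67 / 597.71 = 64.86%.

Unemployment rate ≈ 6.28%; labor force participation rate ≈ 64.86%.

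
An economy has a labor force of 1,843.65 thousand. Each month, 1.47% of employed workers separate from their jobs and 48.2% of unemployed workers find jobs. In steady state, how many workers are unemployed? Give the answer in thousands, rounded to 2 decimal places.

About 54.56 thousand are unemployed in steady state.

Steady-state unemployment rate u* = s/(s+f) = 1.47/(1.47+48.2) = 0.029595.
Unemployed = u* × labor force = 0.029595 × 1,843.65 ≈ 54.56 thousand.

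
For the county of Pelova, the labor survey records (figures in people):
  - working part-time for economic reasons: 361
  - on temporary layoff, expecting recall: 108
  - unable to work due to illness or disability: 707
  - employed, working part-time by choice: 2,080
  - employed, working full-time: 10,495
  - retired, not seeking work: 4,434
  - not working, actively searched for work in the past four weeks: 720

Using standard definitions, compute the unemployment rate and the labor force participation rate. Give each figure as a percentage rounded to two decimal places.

Unemployment rate ≈ 6.02%; labor force participation rate ≈ 72.81%.

Employed = 361 + 2,080 + 10,495 = 12,936 (anyone who worked, including part-time for economic reasons, counts as employed).
Unemployed = 108 + 720 = 828 (jobless and actively searching, or on temporary layoff).
Labor force = 12,936 + 828 = 13,764.
Not in labor force = 707 + 4,434 = 5,141 (those not working and not actively searching are outside the labor force).
Civilian working-age population = 13,764 + 5,141 = 18,905.
Unemployment rate = 828 / 13,764 = 6.02%.
Labor force participation rate = 13,764 / 18,905 = 72.81%.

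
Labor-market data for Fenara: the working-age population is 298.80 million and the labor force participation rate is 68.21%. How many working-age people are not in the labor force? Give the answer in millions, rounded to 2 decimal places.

About 94.99 million are not in the labor force.

Share not in the labor force = 1 − 0.6821 = 0.3179.
Not in labor force = 0.3179 × 298.80 ≈ 94.99 million.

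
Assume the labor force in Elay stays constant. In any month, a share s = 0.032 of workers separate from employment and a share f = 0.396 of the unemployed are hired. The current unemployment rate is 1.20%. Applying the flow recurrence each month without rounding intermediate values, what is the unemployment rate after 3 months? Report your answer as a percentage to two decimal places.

Unemployment rate after three months ≈ 6.30%.

With a fixed labor force, u_{t+1} = u_t + s·(1−u_t) − f·u_t = u_t·(1−s−f) + s.
Here 1−s−f = 0.572 and s = 0.032.
u_1 = 0.012000 × 0.572 + 0.032 = 0.038864.
u_2 = 0.038864 × 0.572 + 0.032 = 0.054230.
u_3 = 0.054230 × 0.572 + 0.032 = 0.063020.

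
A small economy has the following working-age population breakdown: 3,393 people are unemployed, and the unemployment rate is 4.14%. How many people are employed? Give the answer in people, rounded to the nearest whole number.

Labor force = U / u = 3,393 / 0.0414 ≈ 81,957.
Employed = labor force − unemployed = 81,957 − 3,393 = 78,564.

About 78,564 are employed.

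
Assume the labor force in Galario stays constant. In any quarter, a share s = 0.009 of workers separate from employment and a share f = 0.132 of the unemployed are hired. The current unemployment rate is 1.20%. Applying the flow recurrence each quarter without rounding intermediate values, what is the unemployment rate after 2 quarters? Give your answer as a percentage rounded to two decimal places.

With a fixed labor force, u_{t+1} = u_t + s·(1−u_t) − f·u_t = u_t·(1−s−f) + s.
Here 1−s−f = 0.859 and s = 0.009.
u_1 = 0.012000 × 0.859 + 0.009 = 0.019308.
u_2 = 0.019308 × 0.859 + 0.009 = 0.025586.

Unemployment rate after two quarters ≈ 2.56%.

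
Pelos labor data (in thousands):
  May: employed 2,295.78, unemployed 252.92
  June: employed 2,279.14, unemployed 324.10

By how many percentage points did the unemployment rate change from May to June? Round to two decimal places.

The unemployment rate changed by +2.53 percentage points.

May: labor force = 2,295.78 + 252.92 = 2,548.70; u = 252.92/2,548.70 = 9.92%.
June: labor force = 2,279.14 + 324.10 = 2,603.24; u = 324.10/2,603.24 = 12.45%.
Change = 12.45% − 9.92% = +2.53 pp.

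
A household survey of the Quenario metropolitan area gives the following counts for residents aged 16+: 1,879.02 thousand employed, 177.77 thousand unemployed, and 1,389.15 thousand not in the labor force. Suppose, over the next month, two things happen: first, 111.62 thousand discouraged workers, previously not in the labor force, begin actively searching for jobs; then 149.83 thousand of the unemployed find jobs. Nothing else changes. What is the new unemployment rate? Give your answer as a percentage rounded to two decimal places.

New unemployment rate ≈ 6.44%.

Initially, labor force = 1,879.02 + 177.77 = 2,056.79 thousand, so u = 177.77/2,056.79 = 8.64%.
After the first change, unemployed and labor force both rise by 111.62 → E = 1,879.02, U = 289.39, labor force = 2,168.41 thousand.
After the second change, unemployed falls and employed rises by 149.83; labor force unchanged → E = 2,028.85, U = 139.56, labor force = 2,168.41 thousand.
New unemployment rate = 139.56 / 2,168.41 = 6.44%.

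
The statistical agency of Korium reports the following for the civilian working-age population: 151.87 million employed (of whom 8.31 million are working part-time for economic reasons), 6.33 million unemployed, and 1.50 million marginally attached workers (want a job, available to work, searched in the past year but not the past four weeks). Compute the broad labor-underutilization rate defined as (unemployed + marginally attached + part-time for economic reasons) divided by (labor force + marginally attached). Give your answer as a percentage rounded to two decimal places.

Labor force = 151.87 + 6.33 = 158.20 million.
Numerator = 6.33 + 1.50 + 8.31 = 16.14 million.
Denominator = 158.20 + 1.50 = 159.70 million.
Broad rate = 16.14 / 159.70 = 10.11%.

Broad underutilization rate ≈ 10.11%.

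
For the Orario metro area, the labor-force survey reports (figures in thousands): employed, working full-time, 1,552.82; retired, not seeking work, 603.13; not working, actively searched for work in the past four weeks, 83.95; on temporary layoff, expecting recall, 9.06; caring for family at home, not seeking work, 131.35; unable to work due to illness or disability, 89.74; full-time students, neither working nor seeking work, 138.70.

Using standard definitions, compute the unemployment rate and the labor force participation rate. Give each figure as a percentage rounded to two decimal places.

Employed = 1,552.82 thousand.
Unemployed = 83.95 + 9.06 = 93.01 thousand (jobless and actively searching, or on temporary layoff).
Labor force = 1,552.82 + 93.01 = 1,645.83 thousand.
Not in labor force = 603.13 + 131.35 + 89.74 + 138.70 = 962.92 thousand (those not working and not actively searching are outside the labor force).
Civilian working-age population = 1,645.83 + 962.92 = 2,608.75 thousand.
Unemployment rate = 93.01 / 1,645.83 = 5.65%.
Labor force participation rate = 1,645.83 / 2,608.75 = 63.09%.

Unemployment rate ≈ 5.65%; labor force participation rate ≈ 63.09%.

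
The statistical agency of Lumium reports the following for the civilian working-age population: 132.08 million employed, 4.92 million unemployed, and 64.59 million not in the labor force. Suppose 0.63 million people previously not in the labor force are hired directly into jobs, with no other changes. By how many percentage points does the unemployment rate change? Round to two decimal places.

The unemployment rate changes by −0.02 percentage points.

Initially, labor force = 132.08 + 4.92 = 137.00 million, so u = 4.92/137.00 = 3.59%.
After the change, employed and labor force both rise by 0.63; unemployed unchanged → E = 132.71, U = 4.92, labor force = 137.63 million.
New unemployment rate = 4.92 / 137.63 = 3.57%.
Change = 3.57% − 3.59% = −0.02 percentage points.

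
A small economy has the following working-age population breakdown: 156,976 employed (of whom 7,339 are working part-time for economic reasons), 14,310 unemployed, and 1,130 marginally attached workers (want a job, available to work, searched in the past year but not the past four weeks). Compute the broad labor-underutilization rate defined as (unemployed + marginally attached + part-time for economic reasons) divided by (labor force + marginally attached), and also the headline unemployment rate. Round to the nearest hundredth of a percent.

Broad underutilization rate ≈ 13.21%; headline unemployment rate ≈ 8.35%.

Labor force = 156,976 + 14,310 = 171,286.
Numerator = 14,310 + 1,130 + 7,339 = 22,779.
Denominator = 171,286 + 1,130 = 172,416.
Broad rate = 22,779 / 172,416 = 13.21%.
Headline unemployment rate = 14,310 / 171,286 = 8.35%.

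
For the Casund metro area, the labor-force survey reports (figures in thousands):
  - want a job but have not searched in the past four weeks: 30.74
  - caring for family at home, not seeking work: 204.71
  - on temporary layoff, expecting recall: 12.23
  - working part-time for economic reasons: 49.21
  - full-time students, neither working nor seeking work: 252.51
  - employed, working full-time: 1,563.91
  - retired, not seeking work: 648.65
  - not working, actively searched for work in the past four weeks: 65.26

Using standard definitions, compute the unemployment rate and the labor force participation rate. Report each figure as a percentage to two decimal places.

Employed = 49.21 + 1,563.91 = 1,613.12 thousand (anyone who worked, including part-time for economic reasons, counts as employed).
Unemployed = 12.23 + 65.26 = 77.49 thousand (jobless and actively searching, or on temporary layoff).
Labor force = 1,613.12 + 77.49 = 1,690.61 thousand.
Not in labor force = 30.74 + 204.71 + 252.51 + 648.65 = 1,136.61 thousand (those not working and not actively searching are outside the labor force — including those who want a job but have given up searching).
Civilian working-age population = 1,690.61 + 1,136.61 = 2,827.22 thousand.
Unemployment rate = 77.49 / 1,690.61 = 4.58%.
Labor force participation rate = 1,690.61 / 2,827.22 = 59.80%.

Unemployment rate ≈ 4.58%; labor force participation rate ≈ 59.80%.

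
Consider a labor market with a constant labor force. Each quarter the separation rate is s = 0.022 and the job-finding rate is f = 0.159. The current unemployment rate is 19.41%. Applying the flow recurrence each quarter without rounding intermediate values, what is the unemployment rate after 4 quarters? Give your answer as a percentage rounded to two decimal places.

With a fixed labor force, u_{t+1} = u_t + s·(1−u_t) − f·u_t = u_t·(1−s−f) + s.
Here 1−s−f = 0.819 and s = 0.022.
u_1 = 0.194100 × 0.819 + 0.022 = 0.180968.
u_2 = 0.180968 × 0.819 + 0.022 = 0.170213.
u_3 = 0.170213 × 0.819 + 0.022 = 0.161404.
u_4 = 0.161404 × 0.819 + 0.022 = 0.154190.

Unemployment rate after four quarters ≈ 15.42%.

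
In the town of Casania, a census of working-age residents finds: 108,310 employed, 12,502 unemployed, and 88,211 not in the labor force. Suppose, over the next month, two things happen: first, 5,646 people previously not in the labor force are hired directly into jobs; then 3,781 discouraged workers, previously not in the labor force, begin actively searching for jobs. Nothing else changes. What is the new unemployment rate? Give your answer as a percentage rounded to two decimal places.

New unemployment rate ≈ 12.50%.

Initially, labor force = 108,310 + 12,502 = 120,812, so u = 12,502/120,812 = 10.35%.
After the first change, employed and labor force both rise by 5,646; unemployed unchanged → E = 113,956, U = 12,502, labor force = 126,458.
After the second change, unemployed and labor force both rise by 3,781 → E = 113,956, U = 16,283, labor force = 130,239.
New unemployment rate = 16,283 / 130,239 = 12.50%.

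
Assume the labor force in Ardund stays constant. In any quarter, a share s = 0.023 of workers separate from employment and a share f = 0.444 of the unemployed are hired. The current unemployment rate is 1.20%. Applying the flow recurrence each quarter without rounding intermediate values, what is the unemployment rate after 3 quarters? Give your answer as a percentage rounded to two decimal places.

Unemployment rate after three quarters ≈ 4.36%.

With a fixed labor force, u_{t+1} = u_t + s·(1−u_t) − f·u_t = u_t·(1−s−f) + s.
Here 1−s−f = 0.533 and s = 0.023.
u_1 = 0.012000 × 0.533 + 0.023 = 0.029396.
u_2 = 0.029396 × 0.533 + 0.023 = 0.038668.
u_3 = 0.038668 × 0.533 + 0.023 = 0.043610.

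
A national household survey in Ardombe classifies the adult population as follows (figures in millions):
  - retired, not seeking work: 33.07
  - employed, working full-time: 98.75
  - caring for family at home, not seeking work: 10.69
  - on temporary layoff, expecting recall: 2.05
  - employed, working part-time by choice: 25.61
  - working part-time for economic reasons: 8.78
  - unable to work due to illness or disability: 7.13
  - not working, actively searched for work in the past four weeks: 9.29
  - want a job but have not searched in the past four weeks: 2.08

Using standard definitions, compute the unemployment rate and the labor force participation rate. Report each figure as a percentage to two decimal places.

Unemployment rate ≈ 7.85%; labor force participation rate ≈ 73.17%.

Employed = 98.75 + 25.61 + 8.78 = 133.14 million (anyone who worked, including part-time for economic reasons, counts as employed).
Unemployed = 2.05 + 9.29 = 11.34 million (jobless and actively searching, or on temporary layoff).
Labor force = 133.14 + 11.34 = 144.48 million.
Not in labor force = 33.07 + 10.69 + 7.13 + 2.08 = 52.97 million (those not working and not actively searching are outside the labor force — including those who want a job but have given up searching).
Civilian working-age population = 144.48 + 52.97 = 197.45 million.
Unemployment rate = 11.34 / 144.48 = 7.85%.
Labor force participation rate = 144.48 / 197.45 = 73.17%.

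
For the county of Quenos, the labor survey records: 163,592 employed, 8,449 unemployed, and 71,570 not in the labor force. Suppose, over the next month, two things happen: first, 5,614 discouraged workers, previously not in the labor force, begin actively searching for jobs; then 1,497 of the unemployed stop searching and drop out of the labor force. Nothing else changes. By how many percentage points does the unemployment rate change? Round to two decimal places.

The unemployment rate changes by +2.22 percentage points.

Initially, labor force = 163,592 + 8,449 = 172,041, so u = 8,449/172,041 = 4.91%.
After the first change, unemployed and labor force both rise by 5,614 → E = 163,592, U = 14,063, labor force = 177,655.
After the second change, unemployed and labor force both fall by 1,497 → E = 163,592, U = 12,566, labor force = 176,158.
New unemployment rate = 12,566 / 176,158 = 7.13%.
Change = 7.13% − 4.91% = +2.22 percentage points.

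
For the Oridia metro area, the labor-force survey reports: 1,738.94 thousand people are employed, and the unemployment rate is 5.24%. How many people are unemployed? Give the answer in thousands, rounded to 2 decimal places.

Let U be the number unemployed. The labor force is E + U, and U/(E+U) = 0.0524.
So U = 0.0524 × 1,738.94 / (1 − 0.0524) = 91.1205 / 0.9476 ≈ 96.16 thousand.

About 96.16 thousand are unemployed.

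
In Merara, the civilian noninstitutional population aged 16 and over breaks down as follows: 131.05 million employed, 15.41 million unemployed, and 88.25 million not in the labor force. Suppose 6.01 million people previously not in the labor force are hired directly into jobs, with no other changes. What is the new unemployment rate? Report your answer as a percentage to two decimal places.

New unemployment rate ≈ 10.11%.

Initially, labor force = 131.05 + 15.41 = 146.46 million, so u = 15.41/146.46 = 10.52%.
After the change, employed and labor force both rise by 6.01; unemployed unchanged → E = 137.06, U = 15.41, labor force = 152.47 million.
New unemployment rate = 15.41 / 152.47 = 10.11%.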